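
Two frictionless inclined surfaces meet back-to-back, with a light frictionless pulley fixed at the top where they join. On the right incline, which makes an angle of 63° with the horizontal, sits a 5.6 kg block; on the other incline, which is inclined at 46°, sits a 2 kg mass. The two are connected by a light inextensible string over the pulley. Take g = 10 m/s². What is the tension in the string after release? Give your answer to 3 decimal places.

Resolve each weight along its own incline: the 5.6 kg mass has component 5.6 × 10 × sin 63° = 49.896 N down its slope, and the 2 kg mass has 2 × 10 × sin 46° = 14.387 N down its slope.
The 5.6 kg side's 49.896 N exceeds the other side's 14.387 N, so that mass slides down and the 2 kg mass slides up. Taking that direction as positive, Newton's second law for the whole system gives 49.896 − 14.387 = (5.6 + 2) a, so a = 35.509 / 7.6 = 4.6722 m/s².
For the 2 kg mass (up-slope positive): T − 14.387 = 2 × 4.6722, so T = 23.731 N.

23.731 N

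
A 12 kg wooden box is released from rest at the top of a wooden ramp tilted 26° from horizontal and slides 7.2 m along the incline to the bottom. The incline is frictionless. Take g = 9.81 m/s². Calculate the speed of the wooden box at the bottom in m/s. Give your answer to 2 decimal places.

7.87 m/s

The weight component along the incline is mg sin 26° = 51.605 N and the normal force is N = mg cos 26° = 105.806 N.
With no friction, a = g sin 26° = 4.3004 m/s².
Starting from rest over a distance of 7.2 m, v² = 2aL = 2 × 4.3004 × 7.2 = 61.9258, so v = 7.8693 m/s.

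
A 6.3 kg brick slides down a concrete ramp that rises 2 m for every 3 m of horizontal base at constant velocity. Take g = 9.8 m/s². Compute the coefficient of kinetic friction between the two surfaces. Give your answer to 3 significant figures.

At constant velocity the net force along the incline is zero: mg sin 33.69° = μ mg cos 33.69°.
So μ = tan 33.69° = 0.5547 / 0.8321 = 0.6666.

0.667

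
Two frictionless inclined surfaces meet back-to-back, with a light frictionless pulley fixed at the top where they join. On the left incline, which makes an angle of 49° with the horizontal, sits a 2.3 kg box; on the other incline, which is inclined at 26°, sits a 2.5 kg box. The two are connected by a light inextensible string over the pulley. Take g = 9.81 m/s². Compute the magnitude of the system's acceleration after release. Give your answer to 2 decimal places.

1.31 m/s²

Resolve each weight along its own incline: the 2.3 kg mass has component 2.3 × 9.81 × sin 49° = 17.029 N down its slope, and the 2.5 kg mass has 2.5 × 9.81 × sin 26° = 10.751 N down its slope.
The 2.3 kg side's 17.029 N exceeds the other side's 10.751 N, so that mass slides down and the 2.5 kg mass slides up. Taking that direction as positive, Newton's second law for the whole system gives 17.029 − 10.751 = (2.3 + 2.5) a, so a = 6.278 / 4.8 = 1.3079 m/s².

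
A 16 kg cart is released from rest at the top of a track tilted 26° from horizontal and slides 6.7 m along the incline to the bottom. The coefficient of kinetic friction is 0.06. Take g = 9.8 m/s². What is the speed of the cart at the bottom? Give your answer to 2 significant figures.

7.1 m/s

The weight component along the incline is mg sin 26° = 68.737 N and the normal force is N = mg cos 26° = 140.931 N.
Friction up the slope is f = μN = 0.06 × 140.931 = 8.456 N, so the net downslope force is 68.737 − 8.456 = 60.281 N and a = 60.281 / 16 = 3.7676 m/s².
Starting from rest over a distance of 6.7 m, v² = 2aL = 2 × 3.7676 × 6.7 = 50.4858, so v = 7.1053 m/s.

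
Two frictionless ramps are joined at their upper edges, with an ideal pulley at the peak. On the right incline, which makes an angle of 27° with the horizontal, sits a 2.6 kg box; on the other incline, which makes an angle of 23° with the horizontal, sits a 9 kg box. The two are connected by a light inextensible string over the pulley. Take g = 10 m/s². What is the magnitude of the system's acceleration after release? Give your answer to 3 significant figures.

2.01 m/s²

Resolve each weight along its own incline: the 2.6 kg mass has component 2.6 × 10 × sin 27° = 11.804 N down its slope, and the 9 kg mass has 9 × 10 × sin 23° = 35.166 N down its slope.
The 9 kg side's 35.166 N exceeds the other side's 11.804 N, so that mass slides down and the 2.6 kg mass slides up. Taking that direction as positive, Newton's second law for the whole system gives 35.166 − 11.804 = (2.6 + 9) a, so a = 23.362 / 11.6 = 2.0140 m/s².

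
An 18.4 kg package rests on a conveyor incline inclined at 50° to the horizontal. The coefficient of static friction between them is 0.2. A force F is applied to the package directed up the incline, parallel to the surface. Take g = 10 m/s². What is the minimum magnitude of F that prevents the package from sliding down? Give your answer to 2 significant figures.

120 N

The normal force is N = mg cos 50° = 118.273 N. With F at its minimum the package is on the verge of sliding down, so static friction is at its maximum μ_s N = 0.2 × 118.273 = 23.655 N and acts up the slope.
Equilibrium along the incline: F + μ_s N = mg sin 50°, so F = 140.952 − 23.655 = 117.297 N.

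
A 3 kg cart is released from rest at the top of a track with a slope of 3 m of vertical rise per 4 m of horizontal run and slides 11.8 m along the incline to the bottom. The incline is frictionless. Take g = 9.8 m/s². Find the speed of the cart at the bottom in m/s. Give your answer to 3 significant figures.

The weight component along the incline is mg sin 36.87° = 17.640 N and the normal force is N = mg cos 36.87° = 23.520 N.
With no friction, a = g sin 36.87° = 5.8800 m/s².
Starting from rest over a distance of 11.8 m, v² = 2aL = 2 × 5.8800 × 11.8 = 138.7680, so v = 11.7800 m/s.

11.8 m/s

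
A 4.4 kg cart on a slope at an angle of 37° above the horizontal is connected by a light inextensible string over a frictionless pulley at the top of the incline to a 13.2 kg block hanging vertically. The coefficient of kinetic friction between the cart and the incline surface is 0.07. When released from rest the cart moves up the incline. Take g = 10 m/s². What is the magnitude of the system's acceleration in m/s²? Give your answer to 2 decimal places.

5.86 m/s²

For the cart on the incline: the weight component along the slope is m₁g sin 37° = 4.4 × 10 × 0.6018 = 26.479 N and the normal force is N = m₁g cos 37° = 35.140 N.
Kinetic friction opposes the cart's motion up the incline: f = μN = 0.07 × 35.140 = 2.460 N acting down the slope.
Newton's second law for the cart (up-slope positive): T − 26.479 − 2.460 = 4.4 a. For the hanging block (downward positive): 13.2 × 10 − T = 13.2 a.
Adding the two equations eliminates T: 103.061 = 17.6 a, so a = 5.8557 m/s².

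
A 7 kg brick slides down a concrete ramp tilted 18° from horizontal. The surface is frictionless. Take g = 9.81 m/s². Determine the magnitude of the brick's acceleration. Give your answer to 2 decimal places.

Resolving the weight along the incline: the component pulling the brick down the slope is mg sin 18° = 7 × 9.81 × 0.3090 = 21.219 N, and the normal force is N = mg cos 18° = 7 × 9.81 × 0.9511 = 65.312 N.
With no friction the net force along the incline is 21.219 N, so a = g sin 18° = 21.219 / 7 = 3.0313 m/s².

3.03 m/s²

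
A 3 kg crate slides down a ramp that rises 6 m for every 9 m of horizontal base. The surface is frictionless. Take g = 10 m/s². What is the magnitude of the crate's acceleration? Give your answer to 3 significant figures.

5.55 m/s²

Resolving the weight along the incline: the component pulling the crate down the slope is mg sin 33.69° = 3 × 10 × 0.5547 = 16.641 N, and the normal force is N = mg cos 33.69° = 3 × 10 × 0.8321 = 24.963 N.
With no friction the net force along the incline is 16.641 N, so a = g sin 33.69° = 16.641 / 3 = 5.5470 m/s².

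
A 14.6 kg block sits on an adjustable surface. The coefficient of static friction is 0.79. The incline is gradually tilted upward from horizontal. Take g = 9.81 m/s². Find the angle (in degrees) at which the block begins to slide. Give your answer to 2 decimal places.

38.31°

At the threshold of sliding, static friction is at its maximum μ_s N and exactly balances the weight component along the incline: mg sin θ = μ_s mg cos θ.
Hence tan θ = μ_s = 0.79, so θ = arctan(0.79) = 38.3087°.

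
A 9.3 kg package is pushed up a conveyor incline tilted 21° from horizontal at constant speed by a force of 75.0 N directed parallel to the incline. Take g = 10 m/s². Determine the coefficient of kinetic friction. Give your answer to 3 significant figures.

At constant speed ΣF = 0 along the incline. The applied 75.0 N acts up the slope; the weight component mg sin 21° = 33.328 N and kinetic friction μN both act down the slope.
So 75.0 = 33.328 + μ × 86.823, giving μ = (75.0 − 33.328) / 86.823 = 0.4800.

0.480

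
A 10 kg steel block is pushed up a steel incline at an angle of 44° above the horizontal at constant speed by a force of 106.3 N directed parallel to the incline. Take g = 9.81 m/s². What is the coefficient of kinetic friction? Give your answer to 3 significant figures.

At constant speed ΣF = 0 along the incline. The applied 106.3 N acts up the slope; the weight component mg sin 44° = 68.146 N and kinetic friction μN both act down the slope.
So 106.3 = 68.146 + μ × 70.567, giving μ = (106.3 − 68.146) / 70.567 = 0.5407.

0.541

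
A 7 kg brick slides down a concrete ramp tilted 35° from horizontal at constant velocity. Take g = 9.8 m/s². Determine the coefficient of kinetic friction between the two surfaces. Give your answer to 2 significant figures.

At constant velocity the net force along the incline is zero: mg sin 35° = μ mg cos 35°.
So μ = tan 35° = 0.5736 / 0.8192 = 0.7002.

0.70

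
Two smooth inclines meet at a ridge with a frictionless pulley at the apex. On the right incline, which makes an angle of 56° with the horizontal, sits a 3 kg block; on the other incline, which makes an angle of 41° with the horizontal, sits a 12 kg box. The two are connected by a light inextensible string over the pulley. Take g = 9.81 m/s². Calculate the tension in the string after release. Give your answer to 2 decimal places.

34.97 N

Resolve each weight along its own incline: the 3 kg mass has component 3 × 9.81 × sin 56° = 24.399 N down its slope, and the 12 kg mass has 12 × 9.81 × sin 41° = 77.231 N down its slope.
The 12 kg side's 77.231 N exceeds the other side's 24.399 N, so that mass slides down and the 3 kg mass slides up. Taking that direction as positive, Newton's second law for the whole system gives 77.231 − 24.399 = (3 + 12) a, so a = 52.832 / 15 = 3.5221 m/s².
For the 3 kg mass (up-slope positive): T − 24.399 = 3 × 3.5221, so T = 34.965 N.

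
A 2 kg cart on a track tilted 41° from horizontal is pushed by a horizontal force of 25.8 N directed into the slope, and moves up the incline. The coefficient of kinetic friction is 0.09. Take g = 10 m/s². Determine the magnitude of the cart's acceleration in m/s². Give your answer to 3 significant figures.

1.73 m/s²

The horizontal push has components F cos 41° = 25.8 × 0.7547 = 19.471 N up the incline and F sin 41° = 25.8 × 0.6561 = 16.927 N pressing into the surface.
The normal force is therefore N = mg cos 41° + F sin 41° = 15.094 + 16.927 = 32.021 N, and kinetic friction down the slope is μN = 0.09 × 32.021 = 2.882 N.
Along the incline: F cos 41° − mg sin 41° − μN = ma, so 19.471 − 13.122 − 2.882 = 2 a, giving a = 1.7335 m/s².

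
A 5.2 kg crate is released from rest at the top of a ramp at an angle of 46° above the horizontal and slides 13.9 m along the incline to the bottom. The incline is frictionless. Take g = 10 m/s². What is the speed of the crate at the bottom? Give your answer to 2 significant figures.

The weight component along the incline is mg sin 46° = 37.406 N and the normal force is N = mg cos 46° = 36.122 N.
With no friction, a = g sin 46° = 7.1934 m/s².
Starting from rest over a distance of 13.9 m, v² = 2aL = 2 × 7.1934 × 13.9 = 199.9765, so v = 14.1413 m/s.

14 m/s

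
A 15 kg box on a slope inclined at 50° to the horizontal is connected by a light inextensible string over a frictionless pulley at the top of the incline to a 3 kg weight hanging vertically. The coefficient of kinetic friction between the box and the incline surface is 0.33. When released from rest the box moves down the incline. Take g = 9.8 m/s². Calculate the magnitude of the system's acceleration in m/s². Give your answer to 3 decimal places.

For the box on the incline: the weight component along the slope is m₁g sin 50° = 15 × 9.8 × 0.7660 = 112.602 N and the normal force is N = m₁g cos 50° = 94.490 N.
Kinetic friction opposes the box's motion down the incline: f = μN = 0.33 × 94.490 = 31.182 N acting up the slope.
Newton's second law for the box (down-slope positive): 112.602 − 31.182 − T = 15 a. For the hanging weight (upward positive): T − 3 × 9.8 = 3 a.
Adding the two equations eliminates T: 52.020 = 18 a, so a = 2.8900 m/s².

2.890 m/s²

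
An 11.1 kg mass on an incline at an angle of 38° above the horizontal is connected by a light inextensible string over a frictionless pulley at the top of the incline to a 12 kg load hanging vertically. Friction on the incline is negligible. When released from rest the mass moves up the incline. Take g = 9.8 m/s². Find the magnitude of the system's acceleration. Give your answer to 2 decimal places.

2.19 m/s²

For the mass on the incline: the weight component along the slope is m₁g sin 38° = 11.1 × 9.8 × 0.6157 = 66.976 N and the normal force is N = m₁g cos 38° = 85.720 N.
Newton's second law for the mass (up-slope positive): T − 66.976 = 11.1 a. For the hanging load (downward positive): 12 × 9.8 − T = 12 a.
Adding the two equations eliminates T: 50.624 = 23.1 a, so a = 2.1915 m/s².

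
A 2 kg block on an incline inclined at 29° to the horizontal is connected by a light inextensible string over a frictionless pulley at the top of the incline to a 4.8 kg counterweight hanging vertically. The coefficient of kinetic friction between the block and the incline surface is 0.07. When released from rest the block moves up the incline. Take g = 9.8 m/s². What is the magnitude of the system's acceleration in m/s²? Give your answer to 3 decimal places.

For the block on the incline: the weight component along the slope is m₁g sin 29° = 2 × 9.8 × 0.4848 = 9.502 N and the normal force is N = m₁g cos 29° = 17.143 N.
Kinetic friction opposes the block's motion up the incline: f = μN = 0.07 × 17.143 = 1.200 N acting down the slope.
Newton's second law for the block (up-slope positive): T − 9.502 − 1.200 = 2 a. For the hanging counterweight (downward positive): 4.8 × 9.8 − T = 4.8 a.
Adding the two equations eliminates T: 36.338 = 6.8 a, so a = 5.3438 m/s².

5.344 m/s²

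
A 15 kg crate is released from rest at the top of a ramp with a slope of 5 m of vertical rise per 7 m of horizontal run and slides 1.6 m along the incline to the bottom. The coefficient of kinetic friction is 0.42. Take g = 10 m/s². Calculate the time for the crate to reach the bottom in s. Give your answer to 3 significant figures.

The weight component along the incline is mg sin 35.54° = 87.186 N and the normal force is N = mg cos 35.54° = 122.060 N.
Friction up the slope is f = μN = 0.42 × 122.060 = 51.265 N, so the net downslope force is 87.186 − 51.265 = 35.921 N and a = 35.921 / 15 = 2.3947 m/s².
Starting from rest, L = ½at², so t = √(2L/a) = √(2 × 1.6 / 2.3947) = 1.1560 s.

1.16 s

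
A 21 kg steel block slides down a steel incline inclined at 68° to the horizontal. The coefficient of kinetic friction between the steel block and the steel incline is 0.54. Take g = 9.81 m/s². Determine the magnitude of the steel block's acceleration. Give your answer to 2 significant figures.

Resolving the weight along the incline: the component pulling the steel block down the slope is mg sin 68° = 21 × 9.81 × 0.9272 = 191.012 N, and the normal force is N = mg cos 68° = 21 × 9.81 × 0.3746 = 77.171 N.
Kinetic friction acts up the slope with magnitude f = μN = 0.54 × 77.171 = 41.672 N.
Net force along the incline is 191.012 − 41.672 = 149.340 N, so a = 149.340 / 21 = 7.1114 m/s².

7.1 m/s²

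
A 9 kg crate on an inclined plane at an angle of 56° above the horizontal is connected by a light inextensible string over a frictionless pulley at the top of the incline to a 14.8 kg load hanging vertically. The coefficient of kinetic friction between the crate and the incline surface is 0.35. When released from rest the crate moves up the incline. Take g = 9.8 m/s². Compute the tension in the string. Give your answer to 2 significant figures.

110 N

For the crate on the incline: the weight component along the slope is m₁g sin 56° = 9 × 9.8 × 0.8290 = 73.118 N and the normal force is N = m₁g cos 56° = 49.321 N.
Kinetic friction opposes the crate's motion up the incline: f = μN = 0.35 × 49.321 = 17.262 N acting down the slope.
Newton's second law for the crate (up-slope positive): T − 73.118 − 17.262 = 9 a. For the hanging load (downward positive): 14.8 × 9.8 − T = 14.8 a.
Adding the two equations eliminates T: 54.660 = 23.8 a, so a = 2.2966 m/s².
Then from the hanging load's equation, T = 14.8 × (9.8 − 2.2966) = 111.050 N.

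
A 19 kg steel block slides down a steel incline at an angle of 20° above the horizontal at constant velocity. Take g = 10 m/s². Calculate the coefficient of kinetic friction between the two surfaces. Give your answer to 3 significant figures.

0.364

At constant velocity the net force along the incline is zero: mg sin 20° = μ mg cos 20°.
So μ = tan 20° = 0.3420 / 0.9397 = 0.3639.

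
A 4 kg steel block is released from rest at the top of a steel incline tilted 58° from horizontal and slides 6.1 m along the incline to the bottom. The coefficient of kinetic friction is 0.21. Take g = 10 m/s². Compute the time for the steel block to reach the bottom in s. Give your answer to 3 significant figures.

1.29 s

The weight component along the incline is mg sin 58° = 33.922 N and the normal force is N = mg cos 58° = 21.197 N.
Friction up the slope is f = μN = 0.21 × 21.197 = 4.451 N, so the net downslope force is 33.922 − 4.451 = 29.471 N and a = 29.471 / 4 = 7.3678 m/s².
Starting from rest, L = ½at², so t = √(2L/a) = √(2 × 6.1 / 7.3678) = 1.2868 s.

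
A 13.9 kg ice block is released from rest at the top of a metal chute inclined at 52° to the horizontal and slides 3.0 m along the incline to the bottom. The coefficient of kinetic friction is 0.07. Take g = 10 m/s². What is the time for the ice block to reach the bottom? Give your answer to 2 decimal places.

The weight component along the incline is mg sin 52° = 109.533 N and the normal force is N = mg cos 52° = 85.577 N.
Friction up the slope is f = μN = 0.07 × 85.577 = 5.990 N, so the net downslope force is 109.533 − 5.990 = 103.543 N and a = 103.543 / 13.9 = 7.4491 m/s².
Starting from rest, L = ½at², so t = √(2L/a) = √(2 × 3.0 / 7.4491) = 0.8975 s.

0.90 s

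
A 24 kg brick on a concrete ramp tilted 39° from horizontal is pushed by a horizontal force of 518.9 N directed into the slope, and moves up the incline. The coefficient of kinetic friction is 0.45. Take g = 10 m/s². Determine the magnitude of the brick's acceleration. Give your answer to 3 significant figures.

0.889 m/s²

The horizontal push has components F cos 39° = 518.9 × 0.7771 = 403.237 N up the incline and F sin 39° = 518.9 × 0.6293 = 326.544 N pressing into the surface.
The normal force is therefore N = mg cos 39° + F sin 39° = 186.504 + 326.544 = 513.048 N, and kinetic friction down the slope is μN = 0.45 × 513.048 = 230.872 N.
Along the incline: F cos 39° − mg sin 39° − μN = ma, so 403.237 − 151.032 − 230.872 = 24 a, giving a = 0.8889 m/s².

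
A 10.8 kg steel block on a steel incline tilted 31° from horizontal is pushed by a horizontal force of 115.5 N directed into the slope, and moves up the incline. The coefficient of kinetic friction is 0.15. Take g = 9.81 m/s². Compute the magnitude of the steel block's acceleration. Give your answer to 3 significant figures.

The horizontal push has components F cos 31° = 115.5 × 0.8572 = 99.007 N up the incline and F sin 31° = 115.5 × 0.5150 = 59.483 N pressing into the surface.
The normal force is therefore N = mg cos 31° + F sin 31° = 90.819 + 59.483 = 150.302 N, and kinetic friction down the slope is μN = 0.15 × 150.302 = 22.545 N.
Along the incline: F cos 31° − mg sin 31° − μN = ma, so 99.007 − 54.563 − 22.545 = 10.8 a, giving a = 2.0277 m/s².

2.03 m/s²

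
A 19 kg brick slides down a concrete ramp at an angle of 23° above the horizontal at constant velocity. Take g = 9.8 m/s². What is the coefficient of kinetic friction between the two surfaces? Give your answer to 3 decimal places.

0.424

At constant velocity the net force along the incline is zero: mg sin 23° = μ mg cos 23°.
So μ = tan 23° = 0.3907 / 0.9205 = 0.4244.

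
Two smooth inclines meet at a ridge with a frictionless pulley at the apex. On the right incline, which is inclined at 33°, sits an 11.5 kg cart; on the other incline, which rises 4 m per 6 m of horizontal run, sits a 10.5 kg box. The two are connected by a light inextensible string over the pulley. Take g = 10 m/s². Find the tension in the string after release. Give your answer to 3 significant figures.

Resolve each weight along its own incline: the 11.5 kg mass has component 11.5 × 10 × sin 33° = 62.633 N down its slope, and the 10.5 kg mass has 10.5 × 10 × sin 33.69° = 58.244 N down its slope.
The 11.5 kg side's 62.633 N exceeds the other side's 58.244 N, so that mass slides down and the 10.5 kg mass slides up. Taking that direction as positive, Newton's second law for the whole system gives 62.633 − 58.244 = (11.5 + 10.5) a, so a = 4.389 / 22 = 0.1995 m/s².
For the 10.5 kg mass (up-slope positive): T − 58.244 = 10.5 × 0.1995, so T = 60.339 N.

60.3 N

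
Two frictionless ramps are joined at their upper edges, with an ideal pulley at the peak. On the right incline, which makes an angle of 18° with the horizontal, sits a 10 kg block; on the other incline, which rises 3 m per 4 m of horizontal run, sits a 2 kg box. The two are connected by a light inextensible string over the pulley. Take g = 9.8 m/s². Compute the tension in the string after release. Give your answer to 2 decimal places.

14.85 N

Resolve each weight along its own incline: the 10 kg mass has component 10 × 9.8 × sin 18° = 30.284 N down its slope, and the 2 kg mass has 2 × 9.8 × sin 36.87° = 11.760 N down its slope.
The 10 kg side's 30.284 N exceeds the other side's 11.760 N, so that mass slides down and the 2 kg mass slides up. Taking that direction as positive, Newton's second law for the whole system gives 30.284 − 11.760 = (10 + 2) a, so a = 18.524 / 12 = 1.5437 m/s².
For the 2 kg mass (up-slope positive): T − 11.760 = 2 × 1.5437, so T = 14.847 N.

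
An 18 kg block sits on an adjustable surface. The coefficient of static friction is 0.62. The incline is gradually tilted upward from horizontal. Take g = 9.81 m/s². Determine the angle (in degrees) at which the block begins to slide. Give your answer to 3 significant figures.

31.8°

At the threshold of sliding, static friction is at its maximum μ_s N and exactly balances the weight component along the incline: mg sin θ = μ_s mg cos θ.
Hence tan θ = μ_s = 0.62, so θ = arctan(0.62) = 31.7989°.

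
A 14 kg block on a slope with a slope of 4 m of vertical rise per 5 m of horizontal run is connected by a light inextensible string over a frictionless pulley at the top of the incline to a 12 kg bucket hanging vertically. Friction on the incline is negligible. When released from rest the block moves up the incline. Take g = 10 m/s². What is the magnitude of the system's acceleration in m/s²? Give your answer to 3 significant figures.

1.25 m/s²

For the block on the incline: the weight component along the slope is m₁g sin 38.66° = 14 × 10 × 0.6247 = 87.458 N and the normal force is N = m₁g cos 38.66° = 109.322 N.
Newton's second law for the block (up-slope positive): T − 87.458 = 14 a. For the hanging bucket (downward positive): 12 × 10 − T = 12 a.
Adding the two equations eliminates T: 32.542 = 26 a, so a = 1.2516 m/s².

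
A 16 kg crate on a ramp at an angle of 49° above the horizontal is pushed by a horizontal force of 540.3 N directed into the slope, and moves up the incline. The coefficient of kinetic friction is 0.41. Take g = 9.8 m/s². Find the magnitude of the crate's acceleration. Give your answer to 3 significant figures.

1.67 m/s²

The horizontal push has components F cos 49° = 540.3 × 0.6561 = 354.491 N up the incline and F sin 49° = 540.3 × 0.7547 = 407.764 N pressing into the surface.
The normal force is therefore N = mg cos 49° + F sin 49° = 102.876 + 407.764 = 510.640 N, and kinetic friction down the slope is μN = 0.41 × 510.640 = 209.362 N.
Along the incline: F cos 49° − mg sin 49° − μN = ma, so 354.491 − 118.337 − 209.362 = 16 a, giving a = 1.6745 m/s².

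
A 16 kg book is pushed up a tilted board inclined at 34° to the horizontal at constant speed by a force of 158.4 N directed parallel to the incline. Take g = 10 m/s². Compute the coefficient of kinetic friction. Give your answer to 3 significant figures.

At constant speed ΣF = 0 along the incline. The applied 158.4 N acts up the slope; the weight component mg sin 34° = 89.471 N and kinetic friction μN both act down the slope.
So 158.4 = 89.471 + μ × 132.646, giving μ = (158.4 − 89.471) / 132.646 = 0.5196.

0.520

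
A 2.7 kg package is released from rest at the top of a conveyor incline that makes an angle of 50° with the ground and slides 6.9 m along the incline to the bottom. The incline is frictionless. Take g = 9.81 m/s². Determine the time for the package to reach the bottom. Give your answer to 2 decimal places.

The weight component along the incline is mg sin 50° = 20.290 N and the normal force is N = mg cos 50° = 17.026 N.
With no friction, a = g sin 50° = 7.5149 m/s².
Starting from rest, L = ½at², so t = √(2L/a) = √(2 × 6.9 / 7.5149) = 1.3551 s.

1.36 s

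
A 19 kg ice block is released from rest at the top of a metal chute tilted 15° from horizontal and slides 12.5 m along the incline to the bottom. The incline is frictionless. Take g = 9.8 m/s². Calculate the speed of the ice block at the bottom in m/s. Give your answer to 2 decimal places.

7.96 m/s

The weight component along the incline is mg sin 15° = 48.192 N and the normal force is N = mg cos 15° = 179.855 N.
With no friction, a = g sin 15° = 2.5364 m/s².
Starting from rest over a distance of 12.5 m, v² = 2aL = 2 × 2.5364 × 12.5 = 63.4100, so v = 7.9630 m/s.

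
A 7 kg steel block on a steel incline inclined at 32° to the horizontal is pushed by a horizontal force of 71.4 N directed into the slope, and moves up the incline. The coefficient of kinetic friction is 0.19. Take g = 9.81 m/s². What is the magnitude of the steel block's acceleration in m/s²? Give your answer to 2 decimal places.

The horizontal push has components F cos 32° = 71.4 × 0.8480 = 60.547 N up the incline and F sin 32° = 71.4 × 0.5299 = 37.835 N pressing into the surface.
The normal force is therefore N = mg cos 32° + F sin 32° = 58.232 + 37.835 = 96.067 N, and kinetic friction down the slope is μN = 0.19 × 96.067 = 18.253 N.
Along the incline: F cos 32° − mg sin 32° − μN = ma, so 60.547 − 36.388 − 18.253 = 7 a, giving a = 0.8437 m/s².

0.84 m/s²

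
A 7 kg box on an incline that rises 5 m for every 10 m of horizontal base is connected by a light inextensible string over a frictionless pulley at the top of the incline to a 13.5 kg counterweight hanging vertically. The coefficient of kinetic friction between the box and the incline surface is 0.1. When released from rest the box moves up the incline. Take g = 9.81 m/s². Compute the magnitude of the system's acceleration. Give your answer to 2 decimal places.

4.66 m/s²

For the box on the incline: the weight component along the slope is m₁g sin 26.57° = 7 × 9.81 × 0.4472 = 30.709 N and the normal force is N = m₁g cos 26.57° = 61.420 N.
Kinetic friction opposes the box's motion up the incline: f = μN = 0.1 × 61.420 = 6.142 N acting down the slope.
Newton's second law for the box (up-slope positive): T − 30.709 − 6.142 = 7 a. For the hanging counterweight (downward positive): 13.5 × 9.81 − T = 13.5 a.
Adding the two equations eliminates T: 95.584 = 20.5 a, so a = 4.6626 m/s².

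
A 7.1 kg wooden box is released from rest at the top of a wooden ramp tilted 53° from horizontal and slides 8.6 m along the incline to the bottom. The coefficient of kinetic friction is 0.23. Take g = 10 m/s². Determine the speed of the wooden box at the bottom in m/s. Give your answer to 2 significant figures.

The weight component along the incline is mg sin 53° = 56.703 N and the normal force is N = mg cos 53° = 42.729 N.
Friction up the slope is f = μN = 0.23 × 42.729 = 9.828 N, so the net downslope force is 56.703 − 9.828 = 46.875 N and a = 46.875 / 7.1 = 6.6021 m/s².
Starting from rest over a distance of 8.6 m, v² = 2aL = 2 × 6.6021 × 8.6 = 113.5561, so v = 10.6563 m/s.

11 m/s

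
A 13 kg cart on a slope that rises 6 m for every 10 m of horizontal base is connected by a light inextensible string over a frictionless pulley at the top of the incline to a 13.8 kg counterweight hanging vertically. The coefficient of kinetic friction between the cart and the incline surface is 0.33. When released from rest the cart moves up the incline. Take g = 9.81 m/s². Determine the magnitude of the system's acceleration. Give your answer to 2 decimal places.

1.26 m/s²

For the cart on the incline: the weight component along the slope is m₁g sin 30.96° = 13 × 9.81 × 0.5145 = 65.614 N and the normal force is N = m₁g cos 30.96° = 109.356 N.
Kinetic friction opposes the cart's motion up the incline: f = μN = 0.33 × 109.356 = 36.087 N acting down the slope.
Newton's second law for the cart (up-slope positive): T − 65.614 − 36.087 = 13 a. For the hanging counterweight (downward positive): 13.8 × 9.81 − T = 13.8 a.
Adding the two equations eliminates T: 33.677 = 26.8 a, so a = 1.2566 m/s².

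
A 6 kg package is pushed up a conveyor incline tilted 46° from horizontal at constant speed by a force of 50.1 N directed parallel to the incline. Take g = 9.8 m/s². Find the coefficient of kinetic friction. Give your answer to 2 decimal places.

0.19

At constant speed ΣF = 0 along the incline. The applied 50.1 N acts up the slope; the weight component mg sin 46° = 42.297 N and kinetic friction μN both act down the slope.
So 50.1 = 42.297 + μ × 40.846, giving μ = (50.1 − 42.297) / 40.846 = 0.1910.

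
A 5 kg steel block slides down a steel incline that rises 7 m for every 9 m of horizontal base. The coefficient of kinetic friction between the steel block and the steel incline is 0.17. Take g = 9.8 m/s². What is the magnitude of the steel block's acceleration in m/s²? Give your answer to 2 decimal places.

4.70 m/s²

Resolving the weight along the incline: the component pulling the steel block down the slope is mg sin 37.87° = 5 × 9.8 × 0.6139 = 30.081 N, and the normal force is N = mg cos 37.87° = 5 × 9.8 × 0.7894 = 38.681 N.
Kinetic friction acts up the slope with magnitude f = μN = 0.17 × 38.681 = 6.576 N.
Net force along the incline is 30.081 − 6.576 = 23.505 N, so a = 23.505 / 5 = 4.7010 m/s².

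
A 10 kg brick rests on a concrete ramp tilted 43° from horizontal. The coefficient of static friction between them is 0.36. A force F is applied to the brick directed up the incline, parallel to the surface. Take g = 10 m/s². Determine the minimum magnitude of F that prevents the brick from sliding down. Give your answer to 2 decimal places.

41.87 N

The normal force is N = mg cos 43° = 73.135 N. With F at its minimum the brick is on the verge of sliding down, so static friction is at its maximum μ_s N = 0.36 × 73.135 = 26.329 N and acts up the slope.
Equilibrium along the incline: F + μ_s N = mg sin 43°, so F = 68.200 − 26.329 = 41.871 N.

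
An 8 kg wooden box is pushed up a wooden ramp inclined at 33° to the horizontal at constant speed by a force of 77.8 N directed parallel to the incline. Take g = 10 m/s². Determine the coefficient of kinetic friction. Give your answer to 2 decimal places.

At constant speed ΣF = 0 along the incline. The applied 77.8 N acts up the slope; the weight component mg sin 33° = 43.571 N and kinetic friction μN both act down the slope.
So 77.8 = 43.571 + μ × 67.094, giving μ = (77.8 − 43.571) / 67.094 = 0.5102.

0.51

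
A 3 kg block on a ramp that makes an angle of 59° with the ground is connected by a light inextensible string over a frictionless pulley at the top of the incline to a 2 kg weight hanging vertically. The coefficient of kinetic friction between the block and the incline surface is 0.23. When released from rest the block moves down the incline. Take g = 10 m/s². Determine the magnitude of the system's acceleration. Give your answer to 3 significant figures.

For the block on the incline: the weight component along the slope is m₁g sin 59° = 3 × 10 × 0.8572 = 25.716 N and the normal force is N = m₁g cos 59° = 15.451 N.
Kinetic friction opposes the block's motion down the incline: f = μN = 0.23 × 15.451 = 3.554 N acting up the slope.
Newton's second law for the block (down-slope positive): 25.716 − 3.554 − T = 3 a. For the hanging weight (upward positive): T − 2 × 10 = 2 a.
Adding the two equations eliminates T: 2.162 = 5 a, so a = 0.4324 m/s².

0.432 m/s²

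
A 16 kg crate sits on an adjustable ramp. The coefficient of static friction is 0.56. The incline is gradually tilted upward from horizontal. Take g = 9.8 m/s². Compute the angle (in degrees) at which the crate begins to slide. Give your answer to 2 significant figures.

29°

At the threshold of sliding, static friction is at its maximum μ_s N and exactly balances the weight component along the incline: mg sin θ = μ_s mg cos θ.
Hence tan θ = μ_s = 0.56, so θ = arctan(0.56) = 29.2488°.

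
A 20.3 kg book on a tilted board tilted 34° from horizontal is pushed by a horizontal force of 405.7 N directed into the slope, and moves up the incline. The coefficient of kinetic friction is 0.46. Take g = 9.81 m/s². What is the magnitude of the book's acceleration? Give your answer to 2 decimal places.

2.20 m/s²

The horizontal push has components F cos 34° = 405.7 × 0.8290 = 336.325 N up the incline and F sin 34° = 405.7 × 0.5592 = 226.867 N pressing into the surface.
The normal force is therefore N = mg cos 34° + F sin 34° = 165.090 + 226.867 = 391.957 N, and kinetic friction down the slope is μN = 0.46 × 391.957 = 180.300 N.
Along the incline: F cos 34° − mg sin 34° − μN = ma, so 336.325 − 111.361 − 180.300 = 20.3 a, giving a = 2.2002 m/s².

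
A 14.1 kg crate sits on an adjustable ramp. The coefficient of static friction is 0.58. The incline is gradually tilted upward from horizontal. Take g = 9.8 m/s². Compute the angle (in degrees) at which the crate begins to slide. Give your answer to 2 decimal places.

At the threshold of sliding, static friction is at its maximum μ_s N and exactly balances the weight component along the incline: mg sin θ = μ_s mg cos θ.
Hence tan θ = μ_s = 0.58, so θ = arctan(0.58) = 30.1137°.

30.11°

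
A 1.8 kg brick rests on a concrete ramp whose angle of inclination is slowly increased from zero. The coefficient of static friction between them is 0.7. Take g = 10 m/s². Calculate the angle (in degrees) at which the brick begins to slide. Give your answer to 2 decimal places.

At the threshold of sliding, static friction is at its maximum μ_s N and exactly balances the weight component along the incline: mg sin θ = μ_s mg cos θ.
Hence tan θ = μ_s = 0.7, so θ = arctan(0.7) = 34.9920°.

34.99°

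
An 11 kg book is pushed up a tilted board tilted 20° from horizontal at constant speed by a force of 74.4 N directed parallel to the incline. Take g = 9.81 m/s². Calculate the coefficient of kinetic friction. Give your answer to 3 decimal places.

0.370

At constant speed ΣF = 0 along the incline. The applied 74.4 N acts up the slope; the weight component mg sin 20° = 36.907 N and kinetic friction μN both act down the slope.
So 74.4 = 36.907 + μ × 101.402, giving μ = (74.4 − 36.907) / 101.402 = 0.3697.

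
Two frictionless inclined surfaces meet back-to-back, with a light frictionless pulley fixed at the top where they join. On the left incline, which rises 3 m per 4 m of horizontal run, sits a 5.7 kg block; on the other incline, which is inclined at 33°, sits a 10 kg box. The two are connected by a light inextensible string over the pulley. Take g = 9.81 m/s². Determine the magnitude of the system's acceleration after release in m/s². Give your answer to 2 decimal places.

Resolve each weight along its own incline: the 5.7 kg mass has component 5.7 × 9.81 × sin 36.87° = 33.550 N down its slope, and the 10 kg mass has 10 × 9.81 × sin 33° = 53.429 N down its slope.
The 10 kg side's 53.429 N exceeds the other side's 33.550 N, so that mass slides down and the 5.7 kg mass slides up. Taking that direction as positive, Newton's second law for the whole system gives 53.429 − 33.550 = (5.7 + 10) a, so a = 19.879 / 15.7 = 1.2662 m/s².

1.27 m/s²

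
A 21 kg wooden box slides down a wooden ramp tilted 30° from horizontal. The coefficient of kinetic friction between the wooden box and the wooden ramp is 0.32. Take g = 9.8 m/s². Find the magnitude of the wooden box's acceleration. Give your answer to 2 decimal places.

Resolving the weight along the incline: the component pulling the wooden box down the slope is mg sin 30° = 21 × 9.8 × 0.5000 = 102.900 N, and the normal force is N = mg cos 30° = 21 × 9.8 × 0.8660 = 178.223 N.
Kinetic friction acts up the slope with magnitude f = μN = 0.32 × 178.223 = 57.031 N.
Net force along the incline is 102.900 − 57.031 = 45.869 N, so a = 45.869 / 21 = 2.1842 m/s².

2.18 m/s²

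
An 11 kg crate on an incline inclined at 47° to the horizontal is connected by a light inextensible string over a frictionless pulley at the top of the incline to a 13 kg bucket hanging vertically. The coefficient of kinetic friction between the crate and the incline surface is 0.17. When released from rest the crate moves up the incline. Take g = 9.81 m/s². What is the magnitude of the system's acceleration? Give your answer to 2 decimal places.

1.50 m/s²

For the crate on the incline: the weight component along the slope is m₁g sin 47° = 11 × 9.81 × 0.7314 = 78.925 N and the normal force is N = m₁g cos 47° = 73.594 N.
Kinetic friction opposes the crate's motion up the incline: f = μN = 0.17 × 73.594 = 12.511 N acting down the slope.
Newton's second law for the crate (up-slope positive): T − 78.925 − 12.511 = 11 a. For the hanging bucket (downward positive): 13 × 9.81 − T = 13 a.
Adding the two equations eliminates T: 36.094 = 24 a, so a = 1.5039 m/s².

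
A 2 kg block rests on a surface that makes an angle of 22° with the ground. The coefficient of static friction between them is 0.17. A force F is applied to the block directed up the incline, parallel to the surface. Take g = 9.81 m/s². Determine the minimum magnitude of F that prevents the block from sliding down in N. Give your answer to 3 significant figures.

The normal force is N = mg cos 22° = 18.191 N. With F at its minimum the block is on the verge of sliding down, so static friction is at its maximum μ_s N = 0.17 × 18.191 = 3.092 N and acts up the slope.
Equilibrium along the incline: F + μ_s N = mg sin 22°, so F = 7.350 − 3.092 = 4.258 N.

4.26 N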